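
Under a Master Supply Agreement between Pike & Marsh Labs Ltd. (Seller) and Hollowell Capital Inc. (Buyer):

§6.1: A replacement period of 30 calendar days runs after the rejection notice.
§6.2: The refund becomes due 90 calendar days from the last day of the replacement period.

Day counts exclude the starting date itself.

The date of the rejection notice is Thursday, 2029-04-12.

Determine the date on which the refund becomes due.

2029-08-10

Adding 30 calendar days to 2029-04-12 gives 2029-05-12, which is the last day of the replacement period.
The date on which the refund becomes due: 90 calendar days after 2029-05-12 is 2029-08-10.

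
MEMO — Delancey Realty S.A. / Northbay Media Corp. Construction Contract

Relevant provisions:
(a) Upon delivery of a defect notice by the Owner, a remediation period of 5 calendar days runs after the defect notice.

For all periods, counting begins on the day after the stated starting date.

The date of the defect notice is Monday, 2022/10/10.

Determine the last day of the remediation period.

2022/10/15

The last day of the remediation period: 5 calendar days after 2022/10/10 is 2022/10/15.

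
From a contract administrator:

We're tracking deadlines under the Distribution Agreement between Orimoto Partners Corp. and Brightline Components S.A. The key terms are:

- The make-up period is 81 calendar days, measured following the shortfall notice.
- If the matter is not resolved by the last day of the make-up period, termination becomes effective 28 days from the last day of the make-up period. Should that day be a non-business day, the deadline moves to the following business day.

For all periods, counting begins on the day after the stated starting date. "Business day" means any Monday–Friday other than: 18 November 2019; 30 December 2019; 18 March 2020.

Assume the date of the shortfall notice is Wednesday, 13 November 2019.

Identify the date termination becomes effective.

The last day of the make-up period: 81 calendar days after 13 November 2019 is 2 February 2020.
Adding 28 calendar days to 2 February 2020 gives 1 March 2020, which is the date termination becomes effective. That falls on a Sunday, so it rolls to the next business day, Monday, 2 March 2020.

2 March 2020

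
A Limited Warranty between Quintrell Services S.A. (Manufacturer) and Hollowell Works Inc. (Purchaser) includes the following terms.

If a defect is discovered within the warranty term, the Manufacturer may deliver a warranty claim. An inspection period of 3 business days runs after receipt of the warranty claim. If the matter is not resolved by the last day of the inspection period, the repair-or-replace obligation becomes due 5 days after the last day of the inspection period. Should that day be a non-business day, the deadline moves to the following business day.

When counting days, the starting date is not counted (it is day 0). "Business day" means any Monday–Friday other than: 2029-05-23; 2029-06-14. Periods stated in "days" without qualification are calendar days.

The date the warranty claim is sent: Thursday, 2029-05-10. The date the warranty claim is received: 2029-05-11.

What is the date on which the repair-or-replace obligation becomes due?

From Friday, 2029-05-11, 3 business days (May 14, May 15, May 16, skipping weekends) brings us to Wednesday, 2029-05-16, which is the last day of the inspection period.
Adding 5 calendar days to 2029-05-16 gives 2029-05-21, which is the date on which the repair-or-replace obligation becomes due. 2029-05-21 is a Monday and is not a listed holiday, so no roll-forward applies.

2029-05-21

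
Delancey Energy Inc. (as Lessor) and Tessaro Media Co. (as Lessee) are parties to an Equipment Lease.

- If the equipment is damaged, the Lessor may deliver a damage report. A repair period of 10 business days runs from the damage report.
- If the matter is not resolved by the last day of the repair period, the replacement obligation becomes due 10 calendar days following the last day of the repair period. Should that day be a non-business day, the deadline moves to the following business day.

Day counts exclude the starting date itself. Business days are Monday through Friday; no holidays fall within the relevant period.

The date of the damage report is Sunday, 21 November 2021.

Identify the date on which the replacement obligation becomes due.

From Sunday, 21 November 2021, 10 business days (Nov 22, Nov 23, Nov 24, Nov 25, Nov 26, Nov 29, Nov 30, Dec 1, Dec 2, Dec 3, skipping weekends) brings us to Friday, 3 December 2021, which is the last day of the repair period.
Adding 10 calendar days to 3 December 2021 gives 13 December 2021, which is the date on which the replacement obligation becomes due. 13 December 2021 is a Monday, so no roll-forward applies.

13 December 2021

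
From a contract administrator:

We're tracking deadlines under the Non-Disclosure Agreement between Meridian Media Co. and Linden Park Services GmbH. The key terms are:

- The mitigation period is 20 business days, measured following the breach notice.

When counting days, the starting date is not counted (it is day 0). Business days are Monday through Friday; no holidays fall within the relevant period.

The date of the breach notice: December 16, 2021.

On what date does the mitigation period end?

The last day of the mitigation period: 20 business days after Thursday, December 16, 2021, skipping weekends — Dec 17, Dec 20, Dec 21, Dec 22, …, Jan 11, Jan 12, Jan 13 — lands on Thursday, January 13, 2022.

January 13, 2022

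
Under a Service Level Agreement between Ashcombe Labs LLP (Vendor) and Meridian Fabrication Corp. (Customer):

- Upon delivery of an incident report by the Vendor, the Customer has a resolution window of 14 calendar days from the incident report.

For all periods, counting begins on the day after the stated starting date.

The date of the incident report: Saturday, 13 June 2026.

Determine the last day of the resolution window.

27 June 2026

The last day of the resolution window: 13 June 2026 + 14 days = 27 June 2026.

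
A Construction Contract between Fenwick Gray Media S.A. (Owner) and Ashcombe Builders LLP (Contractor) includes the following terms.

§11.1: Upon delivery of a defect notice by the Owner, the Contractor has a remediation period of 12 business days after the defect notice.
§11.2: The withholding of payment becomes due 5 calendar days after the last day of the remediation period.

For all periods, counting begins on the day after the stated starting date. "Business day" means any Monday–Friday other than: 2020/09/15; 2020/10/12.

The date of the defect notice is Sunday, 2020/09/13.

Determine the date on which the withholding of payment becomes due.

2020/10/05

The last day of the remediation period: 12 business days after Sunday, 2020/09/13, skipping weekends and the listed holiday on Sep 15 — Sep 14, Sep 16, Sep 17, Sep 18, …, Sep 28, Sep 29, Sep 30 — lands on Wednesday, 2020/09/30.
The date on which the withholding of payment becomes due: 2020/09/30 + 5 days = 2020/10/05.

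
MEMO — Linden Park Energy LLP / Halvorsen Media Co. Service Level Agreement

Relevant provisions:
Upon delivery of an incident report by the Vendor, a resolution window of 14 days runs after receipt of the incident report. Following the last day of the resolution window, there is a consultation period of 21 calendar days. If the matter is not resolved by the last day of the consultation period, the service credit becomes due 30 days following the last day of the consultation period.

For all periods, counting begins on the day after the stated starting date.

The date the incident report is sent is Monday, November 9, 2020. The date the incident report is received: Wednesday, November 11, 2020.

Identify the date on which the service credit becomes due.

January 15, 2021

The last day of the resolution window: November 11, 2020 + 14 days = November 25, 2020.
The last day of the consultation period: 21 calendar days after November 25, 2020 is December 16, 2020.
Adding 30 calendar days to December 16, 2020 gives January 15, 2021, which is the date on which the service credit becomes due.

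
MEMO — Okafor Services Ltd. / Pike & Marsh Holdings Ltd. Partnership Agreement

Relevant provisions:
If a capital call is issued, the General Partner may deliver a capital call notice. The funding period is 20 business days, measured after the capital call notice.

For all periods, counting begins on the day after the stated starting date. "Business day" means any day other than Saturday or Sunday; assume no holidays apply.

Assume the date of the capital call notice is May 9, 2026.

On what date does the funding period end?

Jun 5, 2026

The last day of the funding period: counting 20 business days from Saturday, May 9, 2026 (May 11, May 12, May 13, May 14, …, Jun 3, Jun 4, Jun 5, skipping weekends) reaches Friday, Jun 5, 2026.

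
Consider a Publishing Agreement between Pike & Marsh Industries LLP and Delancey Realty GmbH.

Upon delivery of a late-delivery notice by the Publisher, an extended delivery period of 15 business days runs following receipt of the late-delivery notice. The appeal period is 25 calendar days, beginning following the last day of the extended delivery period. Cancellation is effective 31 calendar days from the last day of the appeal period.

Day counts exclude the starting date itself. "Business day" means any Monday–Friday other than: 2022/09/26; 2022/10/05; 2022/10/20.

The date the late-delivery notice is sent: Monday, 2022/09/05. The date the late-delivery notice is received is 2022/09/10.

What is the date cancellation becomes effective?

2022/11/28

The last day of the extended delivery period: counting 15 business days from Saturday, 2022/09/10 (Sep 12, Sep 13, Sep 14, Sep 15, …, Sep 29, Sep 30, Oct 3, skipping weekends and the listed holiday on Sep 26) reaches Monday, 2022/10/03.
The last day of the appeal period: 2022/10/03 + 25 days = 2022/10/28.
The date cancellation becomes effective: 31 calendar days after 2022/10/28 is 2022/11/28.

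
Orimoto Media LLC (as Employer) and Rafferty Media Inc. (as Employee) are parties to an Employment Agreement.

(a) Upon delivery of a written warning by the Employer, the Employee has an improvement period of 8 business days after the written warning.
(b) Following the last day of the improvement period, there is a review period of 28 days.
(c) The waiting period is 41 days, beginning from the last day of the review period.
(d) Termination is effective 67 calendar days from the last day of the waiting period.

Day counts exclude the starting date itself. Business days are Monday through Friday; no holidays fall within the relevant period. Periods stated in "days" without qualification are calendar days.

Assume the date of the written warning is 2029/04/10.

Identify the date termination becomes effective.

The last day of the improvement period: 8 business days after Tuesday, 2029/04/10, skipping weekends — Apr 11, Apr 12, Apr 13, Apr 16, Apr 17, Apr 18, Apr 19, Apr 20 — lands on Friday, 2029/04/20.
The last day of the review period: 28 calendar days after 2029/04/20 is 2029/05/18.
Adding 41 calendar days to 2029/05/18 gives 2029/06/28, which is the last day of the waiting period.
The date termination becomes effective: 2029/06/28 + 67 days = 2029/09/03.

2029/09/03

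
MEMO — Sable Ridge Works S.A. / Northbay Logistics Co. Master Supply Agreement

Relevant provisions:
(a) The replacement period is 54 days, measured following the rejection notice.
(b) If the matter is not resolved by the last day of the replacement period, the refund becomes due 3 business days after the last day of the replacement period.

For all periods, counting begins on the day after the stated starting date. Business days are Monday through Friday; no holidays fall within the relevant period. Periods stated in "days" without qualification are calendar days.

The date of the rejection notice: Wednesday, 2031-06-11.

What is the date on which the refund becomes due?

Adding 54 calendar days to 2031-06-11 gives 2031-08-04, which is the last day of the replacement period.
The date on which the refund becomes due: 3 business days after Monday, 2031-08-04, skipping weekends — Aug 5, Aug 6, Aug 7 — lands on Thursday, 2031-08-07.

2031-08-07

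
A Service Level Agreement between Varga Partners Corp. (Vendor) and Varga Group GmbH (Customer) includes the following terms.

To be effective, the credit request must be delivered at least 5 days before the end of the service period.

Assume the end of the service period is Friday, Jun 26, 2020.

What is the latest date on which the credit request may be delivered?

Jun 26, 2020 minus 5 days is Jun 21, 2020.

Jun 21, 2020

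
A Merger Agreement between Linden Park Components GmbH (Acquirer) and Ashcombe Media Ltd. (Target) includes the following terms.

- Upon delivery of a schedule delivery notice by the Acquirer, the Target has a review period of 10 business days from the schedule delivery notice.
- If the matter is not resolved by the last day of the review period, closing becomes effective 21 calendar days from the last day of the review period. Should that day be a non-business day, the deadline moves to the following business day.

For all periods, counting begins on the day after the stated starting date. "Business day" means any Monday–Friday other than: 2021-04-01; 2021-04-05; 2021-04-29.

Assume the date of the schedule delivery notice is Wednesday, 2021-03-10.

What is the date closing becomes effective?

From Wednesday, 2021-03-10, 10 business days (Mar 11, Mar 12, Mar 15, Mar 16, Mar 17, Mar 18, Mar 19, Mar 22, Mar 23, Mar 24, skipping weekends) brings us to Wednesday, 2021-03-24, which is the last day of the review period.
The date closing becomes effective: 21 calendar days after 2021-03-24 is 2021-04-14. 2021-04-14 is a Wednesday and is not a listed holiday, so no roll-forward applies.

2021-04-14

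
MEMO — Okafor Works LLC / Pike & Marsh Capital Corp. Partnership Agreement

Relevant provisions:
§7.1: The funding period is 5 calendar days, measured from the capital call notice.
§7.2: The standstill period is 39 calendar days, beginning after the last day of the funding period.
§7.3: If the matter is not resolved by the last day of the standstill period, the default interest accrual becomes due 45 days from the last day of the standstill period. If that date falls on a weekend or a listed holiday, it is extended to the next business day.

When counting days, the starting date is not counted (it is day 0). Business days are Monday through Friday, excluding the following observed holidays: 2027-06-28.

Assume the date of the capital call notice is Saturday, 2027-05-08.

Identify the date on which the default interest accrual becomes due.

Adding 5 calendar days to 2027-05-08 gives 2027-05-13, which is the last day of the funding period.
The last day of the standstill period: 2027-05-13 + 39 days = 2027-06-21.
The date on which the default interest accrual becomes due: 2027-06-21 + 45 days = 2027-08-05. 2027-08-05 is a Thursday and is not a listed holiday, so no roll-forward applies.

2027-08-05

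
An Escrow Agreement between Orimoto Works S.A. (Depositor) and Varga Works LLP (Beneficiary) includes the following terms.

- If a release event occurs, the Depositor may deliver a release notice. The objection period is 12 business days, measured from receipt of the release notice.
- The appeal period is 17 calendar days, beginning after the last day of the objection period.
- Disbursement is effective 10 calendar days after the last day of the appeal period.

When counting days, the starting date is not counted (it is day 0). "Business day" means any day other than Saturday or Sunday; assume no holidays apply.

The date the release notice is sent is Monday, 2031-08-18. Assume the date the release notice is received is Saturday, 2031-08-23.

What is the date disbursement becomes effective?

The last day of the objection period: 12 business days after Saturday, 2031-08-23, skipping weekends — Aug 25, Aug 26, Aug 27, Aug 28, …, Sep 5, Sep 8, Sep 9 — lands on Tuesday, 2031-09-09.
The last day of the appeal period: 2031-09-09 + 17 days = 2031-09-26.
The date disbursement becomes effective: 2031-09-26 + 10 days = 2031-10-06.

2031-10-06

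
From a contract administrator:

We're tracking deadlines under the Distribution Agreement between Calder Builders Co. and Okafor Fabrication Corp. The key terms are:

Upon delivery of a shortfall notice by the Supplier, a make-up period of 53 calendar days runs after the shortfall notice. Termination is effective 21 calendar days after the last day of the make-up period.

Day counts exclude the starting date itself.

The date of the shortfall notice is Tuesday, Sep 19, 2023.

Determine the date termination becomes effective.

The last day of the make-up period: 53 calendar days after Sep 19, 2023 is Nov 11, 2023.
The date termination becomes effective: Nov 11, 2023 + 21 days = Dec 2, 2023.

Dec 2, 2023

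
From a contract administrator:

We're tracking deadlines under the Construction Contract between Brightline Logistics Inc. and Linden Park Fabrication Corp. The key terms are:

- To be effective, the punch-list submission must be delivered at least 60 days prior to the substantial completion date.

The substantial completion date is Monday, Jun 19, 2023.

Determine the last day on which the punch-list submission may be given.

Apr 20, 2023

Counting back 60 calendar days from Jun 19, 2023 gives Apr 20, 2023.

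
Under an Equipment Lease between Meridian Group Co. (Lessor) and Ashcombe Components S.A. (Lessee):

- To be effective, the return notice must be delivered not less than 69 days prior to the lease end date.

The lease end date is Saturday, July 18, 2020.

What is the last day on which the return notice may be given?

July 18, 2020 minus 69 days is May 10, 2020.

May 10, 2020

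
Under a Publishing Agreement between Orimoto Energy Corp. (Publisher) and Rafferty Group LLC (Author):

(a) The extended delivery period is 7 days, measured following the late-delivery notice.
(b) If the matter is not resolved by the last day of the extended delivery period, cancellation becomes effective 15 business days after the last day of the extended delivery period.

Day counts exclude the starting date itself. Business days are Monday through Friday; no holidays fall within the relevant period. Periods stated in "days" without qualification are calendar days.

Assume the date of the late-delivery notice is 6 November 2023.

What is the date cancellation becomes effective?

4 December 2023

Adding 7 calendar days to 6 November 2023 gives 13 November 2023, which is the last day of the extended delivery period.
The date cancellation becomes effective: counting 15 business days from Monday, 13 November 2023 (Nov 14, Nov 15, Nov 16, Nov 17, …, Nov 30, Dec 1, Dec 4, skipping weekends) reaches Monday, 4 December 2023.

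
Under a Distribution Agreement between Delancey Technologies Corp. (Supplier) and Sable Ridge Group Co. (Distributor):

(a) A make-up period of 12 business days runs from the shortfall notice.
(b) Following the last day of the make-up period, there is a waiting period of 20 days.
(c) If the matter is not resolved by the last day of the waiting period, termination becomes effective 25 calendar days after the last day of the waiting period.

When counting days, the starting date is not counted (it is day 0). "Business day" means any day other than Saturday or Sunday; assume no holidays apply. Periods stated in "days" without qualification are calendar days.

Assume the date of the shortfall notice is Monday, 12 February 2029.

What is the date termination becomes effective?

14 April 2029

The last day of the make-up period: 12 business days after Monday, 12 February 2029, skipping weekends — Feb 13, Feb 14, Feb 15, Feb 16, …, Feb 26, Feb 27, Feb 28 — lands on Wednesday, 28 February 2029.
The last day of the waiting period: 28 February 2029 + 20 days = 20 March 2029.
The date termination becomes effective: 25 calendar days after 20 March 2029 is 14 April 2029.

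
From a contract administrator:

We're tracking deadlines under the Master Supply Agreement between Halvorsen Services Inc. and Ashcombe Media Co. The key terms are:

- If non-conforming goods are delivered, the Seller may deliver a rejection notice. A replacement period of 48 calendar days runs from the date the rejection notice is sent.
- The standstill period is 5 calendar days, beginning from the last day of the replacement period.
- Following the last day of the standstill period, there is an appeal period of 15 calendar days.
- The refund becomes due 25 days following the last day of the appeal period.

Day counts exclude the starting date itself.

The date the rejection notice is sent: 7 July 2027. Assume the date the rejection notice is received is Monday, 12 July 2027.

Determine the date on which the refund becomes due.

8 October 2027

Adding 48 calendar days to 7 July 2027 gives 24 August 2027, which is the last day of the replacement period.
The last day of the standstill period: 5 calendar days after 24 August 2027 is 29 August 2027.
The last day of the appeal period: 15 calendar days after 29 August 2027 is 13 September 2027.
Adding 25 calendar days to 13 September 2027 gives 8 October 2027, which is the date on which the refund becomes due.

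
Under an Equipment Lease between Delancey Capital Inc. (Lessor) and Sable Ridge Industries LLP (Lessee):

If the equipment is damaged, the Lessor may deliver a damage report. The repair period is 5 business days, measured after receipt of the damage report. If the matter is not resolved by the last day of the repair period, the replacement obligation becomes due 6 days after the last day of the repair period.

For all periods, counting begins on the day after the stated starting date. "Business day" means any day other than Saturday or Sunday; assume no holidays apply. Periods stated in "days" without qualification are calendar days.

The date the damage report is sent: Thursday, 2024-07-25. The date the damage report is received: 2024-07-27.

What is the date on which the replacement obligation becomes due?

2024-08-08

The last day of the repair period: 5 business days after Saturday, 2024-07-27, skipping weekends — Jul 29, Jul 30, Jul 31, Aug 1, Aug 2 — lands on Friday, 2024-08-02.
The date on which the replacement obligation becomes due: 6 calendar days after 2024-08-02 is 2024-08-08.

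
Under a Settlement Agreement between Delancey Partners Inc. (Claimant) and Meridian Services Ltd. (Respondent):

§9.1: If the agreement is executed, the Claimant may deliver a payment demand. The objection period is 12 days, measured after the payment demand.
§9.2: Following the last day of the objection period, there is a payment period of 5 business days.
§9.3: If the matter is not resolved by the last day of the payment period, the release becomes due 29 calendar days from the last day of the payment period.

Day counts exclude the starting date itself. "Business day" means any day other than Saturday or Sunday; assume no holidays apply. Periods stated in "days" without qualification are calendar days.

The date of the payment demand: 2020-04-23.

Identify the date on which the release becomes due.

2020-06-10

Adding 12 calendar days to 2020-04-23 gives 2020-05-05, which is the last day of the objection period.
From Tuesday, 2020-05-05, 5 business days (May 6, May 7, May 8, May 11, May 12, skipping weekends) brings us to Tuesday, 2020-05-12, which is the last day of the payment period.
The date on which the release becomes due: 2020-05-12 + 29 days = 2020-06-10.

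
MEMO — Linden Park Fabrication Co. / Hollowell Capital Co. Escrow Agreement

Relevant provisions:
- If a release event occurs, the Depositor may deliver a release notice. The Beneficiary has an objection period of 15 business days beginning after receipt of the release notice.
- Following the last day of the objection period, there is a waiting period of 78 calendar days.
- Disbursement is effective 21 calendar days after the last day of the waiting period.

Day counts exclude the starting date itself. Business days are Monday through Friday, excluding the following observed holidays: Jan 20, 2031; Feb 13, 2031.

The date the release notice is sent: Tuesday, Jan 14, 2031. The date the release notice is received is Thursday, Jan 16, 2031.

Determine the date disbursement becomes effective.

The last day of the objection period: 15 business days after Thursday, Jan 16, 2031, skipping weekends and the listed holiday on Jan 20 — Jan 17, Jan 21, Jan 22, Jan 23, …, Feb 5, Feb 6, Feb 7 — lands on Friday, Feb 7, 2031.
The last day of the waiting period: Feb 7, 2031 + 78 days = Apr 26, 2031.
The date disbursement becomes effective: Apr 26, 2031 + 21 days = May 17, 2031.

May 17, 2031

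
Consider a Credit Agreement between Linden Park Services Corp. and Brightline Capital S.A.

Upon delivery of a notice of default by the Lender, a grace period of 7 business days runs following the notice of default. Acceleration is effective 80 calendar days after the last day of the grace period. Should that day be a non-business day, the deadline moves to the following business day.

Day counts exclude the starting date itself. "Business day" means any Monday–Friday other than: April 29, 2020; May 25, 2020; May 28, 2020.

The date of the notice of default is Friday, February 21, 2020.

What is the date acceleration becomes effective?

From Friday, February 21, 2020, 7 business days (Feb 24, Feb 25, Feb 26, Feb 27, Feb 28, Mar 2, Mar 3, skipping weekends) brings us to Tuesday, March 3, 2020, which is the last day of the grace period.
The date acceleration becomes effective: 80 calendar days after March 3, 2020 is May 22, 2020. May 22, 2020 is a Friday and is not a listed holiday, so no roll-forward applies.

May 22, 2020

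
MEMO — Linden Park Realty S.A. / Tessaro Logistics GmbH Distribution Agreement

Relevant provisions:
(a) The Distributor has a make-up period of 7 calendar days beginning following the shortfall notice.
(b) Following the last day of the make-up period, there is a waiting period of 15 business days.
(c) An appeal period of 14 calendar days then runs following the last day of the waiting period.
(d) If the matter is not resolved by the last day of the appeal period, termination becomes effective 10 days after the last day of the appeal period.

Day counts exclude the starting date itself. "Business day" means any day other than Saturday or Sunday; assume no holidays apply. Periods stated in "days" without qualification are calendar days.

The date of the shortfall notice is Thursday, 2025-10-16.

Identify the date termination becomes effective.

2025-12-07

The last day of the make-up period: 7 calendar days after 2025-10-16 is 2025-10-23.
The last day of the waiting period: 15 business days after Thursday, 2025-10-23, skipping weekends — Oct 24, Oct 27, Oct 28, Oct 29, …, Nov 11, Nov 12, Nov 13 — lands on Thursday, 2025-11-13.
The last day of the appeal period: 14 calendar days after 2025-11-13 is 2025-11-27.
The date termination becomes effective: 2025-11-27 + 10 days = 2025-12-07.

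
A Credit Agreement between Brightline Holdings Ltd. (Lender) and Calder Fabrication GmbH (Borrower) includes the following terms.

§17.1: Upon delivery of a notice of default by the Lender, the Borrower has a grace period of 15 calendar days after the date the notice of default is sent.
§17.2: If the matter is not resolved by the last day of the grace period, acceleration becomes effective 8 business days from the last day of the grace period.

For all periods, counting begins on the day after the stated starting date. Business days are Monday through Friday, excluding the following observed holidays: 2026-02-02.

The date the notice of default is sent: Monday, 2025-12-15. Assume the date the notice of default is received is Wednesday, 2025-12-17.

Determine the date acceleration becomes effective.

The last day of the grace period: 15 calendar days after 2025-12-15 is 2025-12-30.
The date acceleration becomes effective: counting 8 business days from Tuesday, 2025-12-30 (Dec 31, Jan 1, Jan 2, Jan 5, Jan 6, Jan 7, Jan 8, Jan 9, skipping weekends) reaches Friday, 2026-01-09.

2026-01-09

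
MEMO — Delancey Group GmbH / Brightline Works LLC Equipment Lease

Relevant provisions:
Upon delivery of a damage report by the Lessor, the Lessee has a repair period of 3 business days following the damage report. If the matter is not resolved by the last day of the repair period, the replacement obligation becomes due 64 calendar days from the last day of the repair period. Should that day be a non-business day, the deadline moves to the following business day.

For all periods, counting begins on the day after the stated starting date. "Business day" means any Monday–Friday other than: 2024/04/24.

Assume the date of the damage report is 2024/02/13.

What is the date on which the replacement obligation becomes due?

2024/04/22

The last day of the repair period: counting 3 business days from Tuesday, 2024/02/13 (Feb 14, Feb 15, Feb 16, skipping weekends) reaches Friday, 2024/02/16.
Adding 64 calendar days to 2024/02/16 gives 2024/04/20, which is the date on which the replacement obligation becomes due. That falls on a Saturday, so it rolls to the next business day, Monday, 2024/04/22.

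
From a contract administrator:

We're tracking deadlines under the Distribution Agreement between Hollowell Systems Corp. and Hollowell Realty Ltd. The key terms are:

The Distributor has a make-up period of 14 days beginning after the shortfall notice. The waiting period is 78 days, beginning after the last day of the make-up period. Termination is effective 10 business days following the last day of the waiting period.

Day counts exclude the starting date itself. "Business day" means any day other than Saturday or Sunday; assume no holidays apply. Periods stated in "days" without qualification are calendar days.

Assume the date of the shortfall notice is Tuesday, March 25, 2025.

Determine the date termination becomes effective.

July 9, 2025

Adding 14 calendar days to March 25, 2025 gives April 8, 2025, which is the last day of the make-up period.
The last day of the waiting period: April 8, 2025 + 78 days = June 25, 2025.
The date termination becomes effective: counting 10 business days from Wednesday, June 25, 2025 (Jun 26, Jun 27, Jun 30, Jul 1, Jul 2, Jul 3, Jul 4, Jul 7, Jul 8, Jul 9, skipping weekends) reaches Wednesday, July 9, 2025.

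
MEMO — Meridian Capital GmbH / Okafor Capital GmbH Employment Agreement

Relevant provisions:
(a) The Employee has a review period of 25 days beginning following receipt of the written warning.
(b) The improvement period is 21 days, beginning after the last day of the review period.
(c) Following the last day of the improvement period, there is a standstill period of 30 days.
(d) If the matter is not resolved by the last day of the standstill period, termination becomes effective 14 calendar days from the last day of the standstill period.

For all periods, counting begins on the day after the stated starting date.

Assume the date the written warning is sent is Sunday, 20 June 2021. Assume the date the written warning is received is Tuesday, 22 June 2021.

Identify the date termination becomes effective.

20 September 2021

Adding 25 calendar days to 22 June 2021 gives 17 July 2021, which is the last day of the review period.
The last day of the improvement period: 17 July 2021 + 21 days = 7 August 2021.
Adding 30 calendar days to 7 August 2021 gives 6 September 2021, which is the last day of the standstill period.
Adding 14 calendar days to 6 September 2021 gives 20 September 2021, which is the date termination becomes effective.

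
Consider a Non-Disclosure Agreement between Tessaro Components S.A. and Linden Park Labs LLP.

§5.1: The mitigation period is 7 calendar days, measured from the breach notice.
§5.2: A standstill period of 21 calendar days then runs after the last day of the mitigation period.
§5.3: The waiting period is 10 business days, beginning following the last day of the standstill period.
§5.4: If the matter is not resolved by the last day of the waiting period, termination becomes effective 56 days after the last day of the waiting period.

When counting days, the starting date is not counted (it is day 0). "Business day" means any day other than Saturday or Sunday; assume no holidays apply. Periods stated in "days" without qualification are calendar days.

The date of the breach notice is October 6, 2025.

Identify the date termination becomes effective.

January 12, 2026

The last day of the mitigation period: 7 calendar days after October 6, 2025 is October 13, 2025.
The last day of the standstill period: October 13, 2025 + 21 days = November 3, 2025.
The last day of the waiting period: 10 business days after Monday, November 3, 2025, skipping weekends — Nov 4, Nov 5, Nov 6, Nov 7, Nov 10, Nov 11, Nov 12, Nov 13, Nov 14, Nov 17 — lands on Monday, November 17, 2025.
Adding 56 calendar days to November 17, 2025 gives January 12, 2026, which is the date termination becomes effective.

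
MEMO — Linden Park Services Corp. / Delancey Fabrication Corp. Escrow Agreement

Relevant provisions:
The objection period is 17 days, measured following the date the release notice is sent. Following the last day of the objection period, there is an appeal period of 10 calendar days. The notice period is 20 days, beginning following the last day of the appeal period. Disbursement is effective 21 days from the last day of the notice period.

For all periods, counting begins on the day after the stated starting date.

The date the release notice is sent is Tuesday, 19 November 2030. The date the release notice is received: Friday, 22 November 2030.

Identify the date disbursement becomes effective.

The last day of the objection period: 17 calendar days after 19 November 2030 is 6 December 2030.
Adding 10 calendar days to 6 December 2030 gives 16 December 2030, which is the last day of the appeal period.
Adding 20 calendar days to 16 December 2030 gives 5 January 2031, which is the last day of the notice period.
The date disbursement becomes effective: 21 calendar days after 5 January 2031 is 26 January 2031.

26 January 2031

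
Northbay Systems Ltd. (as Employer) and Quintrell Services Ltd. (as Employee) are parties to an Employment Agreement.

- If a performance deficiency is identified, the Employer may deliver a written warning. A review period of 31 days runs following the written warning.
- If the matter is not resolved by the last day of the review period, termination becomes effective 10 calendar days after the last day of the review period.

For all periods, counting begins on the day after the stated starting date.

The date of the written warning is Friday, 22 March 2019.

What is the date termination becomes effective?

2 May 2019

Adding 31 calendar days to 22 March 2019 gives 22 April 2019, which is the last day of the review period.
Adding 10 calendar days to 22 April 2019 gives 2 May 2019, which is the date termination becomes effective.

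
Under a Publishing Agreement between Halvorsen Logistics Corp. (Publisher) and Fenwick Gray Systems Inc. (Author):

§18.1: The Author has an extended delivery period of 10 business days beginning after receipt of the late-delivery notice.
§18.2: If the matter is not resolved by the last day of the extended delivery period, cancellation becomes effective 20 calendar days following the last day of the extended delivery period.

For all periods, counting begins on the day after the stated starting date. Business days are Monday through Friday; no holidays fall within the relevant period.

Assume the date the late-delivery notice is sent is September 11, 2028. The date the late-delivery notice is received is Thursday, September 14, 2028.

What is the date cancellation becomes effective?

October 18, 2028

From Thursday, September 14, 2028, 10 business days (Sep 15, Sep 18, Sep 19, Sep 20, Sep 21, Sep 22, Sep 25, Sep 26, Sep 27, Sep 28, skipping weekends) brings us to Thursday, September 28, 2028, which is the last day of the extended delivery period.
The date cancellation becomes effective: 20 calendar days after September 28, 2028 is October 18, 2028.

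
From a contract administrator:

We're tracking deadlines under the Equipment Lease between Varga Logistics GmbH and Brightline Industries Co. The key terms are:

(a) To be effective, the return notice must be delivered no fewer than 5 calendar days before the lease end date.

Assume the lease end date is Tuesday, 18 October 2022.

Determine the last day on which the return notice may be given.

13 October 2022

18 October 2022 minus 5 days is 13 October 2022.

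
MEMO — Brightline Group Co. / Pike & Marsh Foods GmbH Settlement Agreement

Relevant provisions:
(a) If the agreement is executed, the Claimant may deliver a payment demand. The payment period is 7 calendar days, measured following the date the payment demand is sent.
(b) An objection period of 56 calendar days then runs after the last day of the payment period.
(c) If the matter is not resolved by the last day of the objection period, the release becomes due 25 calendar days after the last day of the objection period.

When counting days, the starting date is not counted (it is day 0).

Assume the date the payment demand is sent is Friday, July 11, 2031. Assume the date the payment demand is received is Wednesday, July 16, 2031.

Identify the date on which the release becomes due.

October 7, 2031

The last day of the payment period: 7 calendar days after July 11, 2031 is July 18, 2031.
Adding 56 calendar days to July 18, 2031 gives September 12, 2031, which is the last day of the objection period.
The date on which the release becomes due: 25 calendar days after September 12, 2031 is October 7, 2031.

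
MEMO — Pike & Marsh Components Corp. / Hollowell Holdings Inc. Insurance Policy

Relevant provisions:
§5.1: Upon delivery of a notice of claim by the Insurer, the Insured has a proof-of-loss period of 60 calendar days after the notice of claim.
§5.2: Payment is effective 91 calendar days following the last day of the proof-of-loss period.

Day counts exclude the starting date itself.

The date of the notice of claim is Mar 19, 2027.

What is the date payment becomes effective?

Aug 17, 2027

The last day of the proof-of-loss period: Mar 19, 2027 + 60 days = May 18, 2027.
The date payment becomes effective: May 18, 2027 + 91 days = Aug 17, 2027.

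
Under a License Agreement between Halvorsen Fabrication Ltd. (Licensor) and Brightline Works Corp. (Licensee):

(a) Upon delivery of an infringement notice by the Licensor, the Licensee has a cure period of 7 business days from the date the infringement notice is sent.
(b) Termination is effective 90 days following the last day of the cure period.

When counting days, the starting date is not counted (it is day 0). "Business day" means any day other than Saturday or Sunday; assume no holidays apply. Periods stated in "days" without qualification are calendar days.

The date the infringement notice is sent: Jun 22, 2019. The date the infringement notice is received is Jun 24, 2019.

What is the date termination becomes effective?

Sep 30, 2019

The last day of the cure period: counting 7 business days from Saturday, Jun 22, 2019 (Jun 24, Jun 25, Jun 26, Jun 27, Jun 28, Jul 1, Jul 2, skipping weekends) reaches Tuesday, Jul 2, 2019.
The date termination becomes effective: 90 calendar days after Jul 2, 2019 is Sep 30, 2019.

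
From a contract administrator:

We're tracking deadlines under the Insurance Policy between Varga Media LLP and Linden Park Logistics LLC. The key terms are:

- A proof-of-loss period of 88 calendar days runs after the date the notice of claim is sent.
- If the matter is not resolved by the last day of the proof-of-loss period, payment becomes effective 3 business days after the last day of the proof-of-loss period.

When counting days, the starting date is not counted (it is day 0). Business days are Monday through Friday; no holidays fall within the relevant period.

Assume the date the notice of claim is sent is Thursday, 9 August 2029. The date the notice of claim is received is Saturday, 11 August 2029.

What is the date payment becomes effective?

The last day of the proof-of-loss period: 9 August 2029 + 88 days = 5 November 2029.
The date payment becomes effective: counting 3 business days from Monday, 5 November 2029 (Nov 6, Nov 7, Nov 8, skipping weekends) reaches Thursday, 8 November 2029.

8 November 2029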